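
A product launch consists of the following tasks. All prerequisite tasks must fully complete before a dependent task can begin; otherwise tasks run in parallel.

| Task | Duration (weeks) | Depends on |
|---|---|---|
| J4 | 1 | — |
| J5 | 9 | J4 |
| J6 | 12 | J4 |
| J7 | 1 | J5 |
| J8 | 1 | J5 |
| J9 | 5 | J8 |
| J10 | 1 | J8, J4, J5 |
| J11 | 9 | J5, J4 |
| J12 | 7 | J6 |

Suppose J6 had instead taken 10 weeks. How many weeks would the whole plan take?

Actual critical path: J4→J6→J12 = 1+12+7 = 20 ⇒ 20 weeks.
Since J6 is critical, the -2 change carries straight to that chain (now 18 weeks).
The binding chain switches to J4→J5→J11 = 1+9+9 = 19; finish 19 weeks.

19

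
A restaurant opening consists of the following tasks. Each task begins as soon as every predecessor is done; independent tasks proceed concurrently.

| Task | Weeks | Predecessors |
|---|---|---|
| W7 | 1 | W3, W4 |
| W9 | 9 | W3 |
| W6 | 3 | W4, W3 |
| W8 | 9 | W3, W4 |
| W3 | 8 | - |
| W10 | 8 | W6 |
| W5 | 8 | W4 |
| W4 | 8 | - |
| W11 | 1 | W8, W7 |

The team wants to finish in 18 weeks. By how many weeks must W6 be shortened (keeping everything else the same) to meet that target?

Current finish: 19 weeks; target: 18.
W6 is on every critical path, so each week cut from W6 cuts the finish by one (this holds down to a finish of 18).
Need 19 − 18 = 1 week off W6 → W6 becomes 2 weeks, finish becomes 18.

1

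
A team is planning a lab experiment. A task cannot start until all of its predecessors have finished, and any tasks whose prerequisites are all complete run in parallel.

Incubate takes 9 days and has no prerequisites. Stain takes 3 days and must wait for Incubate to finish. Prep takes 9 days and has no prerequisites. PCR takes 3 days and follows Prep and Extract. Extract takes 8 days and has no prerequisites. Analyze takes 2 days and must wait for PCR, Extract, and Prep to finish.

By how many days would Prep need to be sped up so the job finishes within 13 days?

1

Current finish: 14 days; target: 13.
Prep is on every critical path, so each day cut from Prep cuts the finish by one (this holds down to a finish of 13).
Need 14 − 13 = 1 day off Prep → Prep becomes 8 days, finish becomes 13.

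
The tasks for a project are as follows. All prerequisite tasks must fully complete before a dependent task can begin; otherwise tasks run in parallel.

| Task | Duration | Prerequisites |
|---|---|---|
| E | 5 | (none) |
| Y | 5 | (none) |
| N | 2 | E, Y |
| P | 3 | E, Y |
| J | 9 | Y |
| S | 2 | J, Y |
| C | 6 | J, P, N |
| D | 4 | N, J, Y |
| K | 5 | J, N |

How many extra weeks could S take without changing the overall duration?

4

Critical path: Y→J→C = 5+9+6 = 20, so the finish is 20 weeks.
S finishes as early as 16 and must finish by 20.
Slack of S = 18 − 14 = 4 weeks.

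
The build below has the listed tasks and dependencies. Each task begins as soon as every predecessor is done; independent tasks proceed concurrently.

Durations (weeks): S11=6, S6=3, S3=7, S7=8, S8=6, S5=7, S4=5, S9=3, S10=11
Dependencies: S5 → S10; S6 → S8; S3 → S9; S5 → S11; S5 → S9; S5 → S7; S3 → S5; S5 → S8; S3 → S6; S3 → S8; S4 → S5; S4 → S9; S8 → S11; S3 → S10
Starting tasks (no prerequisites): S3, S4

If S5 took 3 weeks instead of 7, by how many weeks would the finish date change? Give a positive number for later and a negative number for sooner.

Critical path before the change: S3→S5→S8→S11 = 7+7+6+6 = 26 giving 26 weeks.
Since S5 is critical, the -4 change carries straight to that chain (now 22 weeks).
No other chain overtakes it, so the finish is 22 weeks.
Change in finish: 22 − 26 = -4 weeks.

-4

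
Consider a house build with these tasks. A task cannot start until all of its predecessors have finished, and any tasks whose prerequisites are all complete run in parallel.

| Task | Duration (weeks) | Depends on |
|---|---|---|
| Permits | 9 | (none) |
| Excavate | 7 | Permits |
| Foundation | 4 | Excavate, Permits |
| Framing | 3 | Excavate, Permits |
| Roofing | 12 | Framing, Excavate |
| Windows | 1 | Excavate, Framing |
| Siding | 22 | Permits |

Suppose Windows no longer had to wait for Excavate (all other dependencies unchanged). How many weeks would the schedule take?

31

Original critical path: Permits→Excavate→Framing→Roofing = 9+7+3+12 = 31 ⇒ 31 weeks.
Dropping Excavate→Windows doesn't change Windows's earliest start (19); another predecessor still binds.
The longest chain is now Permits→Excavate→Framing→Roofing = 9+7+3+12 = 31, so the schedule takes 31 weeks.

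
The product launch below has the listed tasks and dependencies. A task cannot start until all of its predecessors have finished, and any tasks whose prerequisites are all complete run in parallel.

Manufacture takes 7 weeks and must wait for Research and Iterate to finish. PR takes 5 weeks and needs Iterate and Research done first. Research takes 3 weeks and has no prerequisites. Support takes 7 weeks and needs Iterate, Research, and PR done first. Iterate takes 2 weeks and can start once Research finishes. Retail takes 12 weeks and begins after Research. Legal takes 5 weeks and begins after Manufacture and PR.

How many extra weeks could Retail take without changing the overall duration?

2

Research→Iterate→Manufacture→Legal = 3+2+7+5 = 17 sets the makespan at 17 weeks.
Longest path through Retail: 15 weeks (earliest finish 15, latest finish 17).
Slack of Retail = 5 − 3 = 2 weeks.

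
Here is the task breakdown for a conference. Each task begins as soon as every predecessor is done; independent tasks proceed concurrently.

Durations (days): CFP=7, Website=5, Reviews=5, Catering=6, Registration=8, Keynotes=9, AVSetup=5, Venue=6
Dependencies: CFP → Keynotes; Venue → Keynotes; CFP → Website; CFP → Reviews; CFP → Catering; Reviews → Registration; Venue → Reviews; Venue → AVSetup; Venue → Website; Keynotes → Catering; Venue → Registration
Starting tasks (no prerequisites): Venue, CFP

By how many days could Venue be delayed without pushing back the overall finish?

1

The longest chain is CFP→Keynotes→Catering = 7+9+6 = 22; overall finish 22 days.
Venue finishes as early as 6 and must finish by 7.
So Venue can slip 7 − 6 = 1 day.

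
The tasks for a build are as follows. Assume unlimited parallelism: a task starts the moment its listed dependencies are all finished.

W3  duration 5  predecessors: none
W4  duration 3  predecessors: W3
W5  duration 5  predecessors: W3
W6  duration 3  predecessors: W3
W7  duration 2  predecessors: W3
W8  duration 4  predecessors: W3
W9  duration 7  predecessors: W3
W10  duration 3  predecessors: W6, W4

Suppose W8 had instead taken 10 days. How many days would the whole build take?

Baseline: W3→W9 = 5+7 = 12 → 12 days.
W8 is off the critical path — its longest chain is 9 days, giving 3 of slack.
The binding chain switches to W3→W8 = 5+10 = 15; finish 15 days.

15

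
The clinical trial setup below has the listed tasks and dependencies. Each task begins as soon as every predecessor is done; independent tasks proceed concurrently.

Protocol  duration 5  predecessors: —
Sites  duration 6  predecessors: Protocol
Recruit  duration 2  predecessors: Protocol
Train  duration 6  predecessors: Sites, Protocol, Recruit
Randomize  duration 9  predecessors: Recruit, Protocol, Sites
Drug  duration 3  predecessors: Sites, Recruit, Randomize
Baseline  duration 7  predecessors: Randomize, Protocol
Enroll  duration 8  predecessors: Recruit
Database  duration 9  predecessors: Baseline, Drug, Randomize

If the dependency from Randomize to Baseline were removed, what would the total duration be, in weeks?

32

With the dependency in place, Protocol→Sites→Randomize→Baseline→Database = 5+6+9+7+9 = 36 sets the finish at 36 weeks.
Without Randomize→Baseline, Baseline's earliest start moves from 20 to 5.
After: Protocol→Sites→Randomize→Drug→Database = 5+6+9+3+9 = 32 → 32 weeks.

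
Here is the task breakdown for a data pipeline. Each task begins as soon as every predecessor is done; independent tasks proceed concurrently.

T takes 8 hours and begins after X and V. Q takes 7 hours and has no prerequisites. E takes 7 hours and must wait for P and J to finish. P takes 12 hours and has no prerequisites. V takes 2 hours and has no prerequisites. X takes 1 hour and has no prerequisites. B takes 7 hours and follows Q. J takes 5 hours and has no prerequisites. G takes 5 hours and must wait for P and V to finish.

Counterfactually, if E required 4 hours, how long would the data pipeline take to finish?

17

Baseline: P→E = 12+7 = 19 → 19 hours.
E lies on that path, so at 4 hours the path becomes 16 hours.
Now P→G = 12+5 = 17 is longest, so the finish becomes 17 hours.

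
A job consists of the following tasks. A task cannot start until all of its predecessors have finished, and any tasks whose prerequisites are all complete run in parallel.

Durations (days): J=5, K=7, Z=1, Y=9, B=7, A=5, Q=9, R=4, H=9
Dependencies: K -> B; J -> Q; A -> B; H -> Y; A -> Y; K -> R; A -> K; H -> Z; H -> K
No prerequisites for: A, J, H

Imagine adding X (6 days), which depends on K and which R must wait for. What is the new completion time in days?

26

Originally the job takes 23 days.
With X inserted, R now waits for max(K, X).
New critical path: H→K→X→R = 9+7+6+4 = 26 ⇒ 26 days.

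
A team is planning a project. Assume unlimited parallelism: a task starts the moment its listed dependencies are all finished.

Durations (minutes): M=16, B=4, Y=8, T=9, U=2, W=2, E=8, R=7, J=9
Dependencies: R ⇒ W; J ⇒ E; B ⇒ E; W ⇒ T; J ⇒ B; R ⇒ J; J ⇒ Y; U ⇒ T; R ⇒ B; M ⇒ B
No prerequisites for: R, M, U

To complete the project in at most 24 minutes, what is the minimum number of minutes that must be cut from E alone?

4

Current finish: 28 minutes; target: 24.
E is on every critical path, so each minute cut from E cuts the finish by one (this holds down to a finish of 24).
Need 28 − 24 = 4 minutes off E → E becomes 4 minutes, finish becomes 24.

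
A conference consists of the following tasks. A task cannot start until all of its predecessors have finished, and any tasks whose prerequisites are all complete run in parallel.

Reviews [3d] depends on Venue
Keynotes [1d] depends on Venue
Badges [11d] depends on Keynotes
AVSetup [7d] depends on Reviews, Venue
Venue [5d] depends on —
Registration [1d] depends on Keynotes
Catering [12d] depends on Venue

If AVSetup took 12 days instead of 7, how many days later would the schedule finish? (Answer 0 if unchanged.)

As given, the longest chain is Venue→Keynotes→Badges = 5+1+11 = 17, so the finish is 17 days.
AVSetup is off the critical path — its longest chain is 15 days, giving 2 of slack.
The binding chain switches to Venue→Reviews→AVSetup = 5+3+12 = 20; finish 20 days.
Change in finish: 20 − 17 = +3 days.

3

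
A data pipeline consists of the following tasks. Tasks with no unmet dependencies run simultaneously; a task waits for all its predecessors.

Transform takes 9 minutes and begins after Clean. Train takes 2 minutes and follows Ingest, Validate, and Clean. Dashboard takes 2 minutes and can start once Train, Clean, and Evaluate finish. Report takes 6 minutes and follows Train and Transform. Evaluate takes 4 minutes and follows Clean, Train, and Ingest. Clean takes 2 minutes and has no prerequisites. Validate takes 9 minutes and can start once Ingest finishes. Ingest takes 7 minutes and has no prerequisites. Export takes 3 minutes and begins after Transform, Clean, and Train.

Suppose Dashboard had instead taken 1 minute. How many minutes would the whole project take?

Baseline: Ingest→Validate→Train→Evaluate→Dashboard = 7+9+2+4+2 = 24 → 24 minutes.
Dashboard is on the critical path; changing it to 1 makes that path 23 minutes.
Now Ingest→Validate→Train→Report = 7+9+2+6 = 24 is longest, so the finish becomes 24 minutes.

24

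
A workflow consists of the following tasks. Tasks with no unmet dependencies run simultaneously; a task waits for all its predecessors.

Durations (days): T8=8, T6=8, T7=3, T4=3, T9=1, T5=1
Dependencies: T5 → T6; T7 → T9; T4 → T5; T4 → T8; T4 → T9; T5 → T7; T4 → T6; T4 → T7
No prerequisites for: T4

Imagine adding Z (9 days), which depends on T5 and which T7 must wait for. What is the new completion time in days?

17

Originally the project takes 12 days.
With Z inserted, T7 now waits for max(T5, T4, Z).
New critical path: T4→T5→Z→T7→T9 = 3+1+9+3+1 = 17 ⇒ 17 days.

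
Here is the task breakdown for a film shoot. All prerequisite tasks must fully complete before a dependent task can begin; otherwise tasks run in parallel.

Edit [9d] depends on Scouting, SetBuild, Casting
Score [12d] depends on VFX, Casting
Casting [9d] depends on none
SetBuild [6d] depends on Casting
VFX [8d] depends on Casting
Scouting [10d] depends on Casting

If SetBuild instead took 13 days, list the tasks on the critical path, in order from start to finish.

The binding path is Casting→VFX→Score = 9+8+12 = 29; finish at 29 days.
SetBuild is off the critical path — its longest chain is 24 days, giving 5 of slack.
The binding chain switches to Casting→SetBuild→Edit = 9+13+9 = 31; finish 31 days.

Casting, SetBuild, Edit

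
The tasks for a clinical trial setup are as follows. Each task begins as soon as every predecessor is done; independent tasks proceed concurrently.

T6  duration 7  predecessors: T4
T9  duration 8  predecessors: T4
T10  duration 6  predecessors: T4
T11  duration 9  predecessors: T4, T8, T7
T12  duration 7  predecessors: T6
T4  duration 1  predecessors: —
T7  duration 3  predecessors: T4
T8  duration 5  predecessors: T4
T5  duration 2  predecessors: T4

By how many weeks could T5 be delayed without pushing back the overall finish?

12

Critical path: T4→T6→T12 = 1+7+7 = 15, so the finish is 15 weeks.
Longest path through T5: 3 weeks (earliest finish 3, latest finish 15).
Slack of T5 = 13 − 1 = 12 weeks.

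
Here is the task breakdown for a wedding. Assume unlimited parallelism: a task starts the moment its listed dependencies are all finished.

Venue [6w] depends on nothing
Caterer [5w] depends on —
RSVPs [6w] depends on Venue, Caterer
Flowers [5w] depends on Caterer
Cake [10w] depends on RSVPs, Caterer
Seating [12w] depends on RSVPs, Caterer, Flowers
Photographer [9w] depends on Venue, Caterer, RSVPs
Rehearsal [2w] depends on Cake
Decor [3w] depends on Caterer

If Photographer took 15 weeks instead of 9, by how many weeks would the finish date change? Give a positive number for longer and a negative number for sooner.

The binding path is Venue→RSVPs→Cake→Rehearsal = 6+6+10+2 = 24; finish at 24 weeks.
The longest path through Photographer is only 21 weeks, so Photographer has float 3.
Now Venue→RSVPs→Photographer = 6+6+15 = 27 is longest, so the finish becomes 27 weeks.
Change in finish: 27 − 24 = +3 weeks.

3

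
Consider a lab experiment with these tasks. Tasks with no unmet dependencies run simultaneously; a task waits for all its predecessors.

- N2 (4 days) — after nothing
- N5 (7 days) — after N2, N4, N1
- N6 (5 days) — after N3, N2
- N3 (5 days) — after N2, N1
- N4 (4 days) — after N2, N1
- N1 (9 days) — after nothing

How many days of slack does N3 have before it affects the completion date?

N1→N4→N5 = 9+4+7 = 20 sets the makespan at 20 days.
Longest path through N3: 19 days (earliest finish 14, latest finish 15).
Slack of N3 = 10 − 9 = 1 day.

1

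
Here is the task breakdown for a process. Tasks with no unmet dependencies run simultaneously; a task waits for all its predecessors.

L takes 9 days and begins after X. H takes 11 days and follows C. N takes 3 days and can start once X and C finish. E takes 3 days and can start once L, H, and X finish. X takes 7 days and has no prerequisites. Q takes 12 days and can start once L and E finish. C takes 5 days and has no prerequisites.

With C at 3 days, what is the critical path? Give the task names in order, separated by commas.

As given, the longest chain is C→H→E→Q = 5+11+3+12 = 31, so the finish is 31 days.
C lies on that path, so at 3 days the path becomes 29 days.
The binding chain switches to X→L→E→Q = 7+9+3+12 = 31; finish 31 days.

X, L, E, Q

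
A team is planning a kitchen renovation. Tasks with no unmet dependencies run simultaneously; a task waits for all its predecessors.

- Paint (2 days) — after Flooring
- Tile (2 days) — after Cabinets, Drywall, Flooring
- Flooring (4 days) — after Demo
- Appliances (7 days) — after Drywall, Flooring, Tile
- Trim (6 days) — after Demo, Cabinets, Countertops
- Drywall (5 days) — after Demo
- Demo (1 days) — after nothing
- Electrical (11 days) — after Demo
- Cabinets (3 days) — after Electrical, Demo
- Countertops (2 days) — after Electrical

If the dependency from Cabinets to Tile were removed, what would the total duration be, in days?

21

Before: longest chain Demo→Electrical→Cabinets→Tile→Appliances = 1+11+3+2+7 = 24, finish 24.
Without Cabinets→Tile, Tile's earliest start moves from 15 to 6.
New critical path: Demo→Electrical→Cabinets→Trim = 1+11+3+6 = 21 ⇒ 21 days.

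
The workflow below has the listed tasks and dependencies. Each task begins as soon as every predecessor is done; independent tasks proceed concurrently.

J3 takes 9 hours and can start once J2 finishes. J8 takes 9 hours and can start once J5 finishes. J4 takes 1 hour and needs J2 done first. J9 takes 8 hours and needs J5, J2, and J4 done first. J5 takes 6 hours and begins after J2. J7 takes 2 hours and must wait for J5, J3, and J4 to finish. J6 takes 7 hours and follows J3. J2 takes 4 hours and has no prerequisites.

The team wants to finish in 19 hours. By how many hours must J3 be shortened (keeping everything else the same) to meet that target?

Current finish: 20 hours; target: 19.
J3 is on every critical path, so each hour cut from J3 cuts the finish by one (this holds down to a finish of 19).
Need 20 − 19 = 1 hour off J3 → J3 becomes 8 hours, finish becomes 19.

1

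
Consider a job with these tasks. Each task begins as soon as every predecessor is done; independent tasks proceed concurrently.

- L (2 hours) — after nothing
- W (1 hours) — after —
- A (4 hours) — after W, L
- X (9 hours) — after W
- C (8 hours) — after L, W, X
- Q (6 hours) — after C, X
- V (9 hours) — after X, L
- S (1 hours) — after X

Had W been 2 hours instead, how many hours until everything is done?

25

As given, the longest chain is W→X→C→Q = 1+9+8+6 = 24, so the finish is 24 hours.
W lies on that path, so at 2 hours the path becomes 25 hours.
No other chain overtakes it, so the finish is 25 hours.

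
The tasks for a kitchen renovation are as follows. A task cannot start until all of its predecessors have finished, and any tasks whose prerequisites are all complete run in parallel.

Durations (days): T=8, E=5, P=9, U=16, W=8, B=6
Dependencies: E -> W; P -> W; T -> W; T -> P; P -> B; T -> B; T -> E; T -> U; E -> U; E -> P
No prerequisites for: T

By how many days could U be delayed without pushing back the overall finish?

1

T→E→P→W = 8+5+9+8 = 30 sets the makespan at 30 days.
U finishes as early as 29 and must finish by 30.
So U can slip 30 − 29 = 1 day.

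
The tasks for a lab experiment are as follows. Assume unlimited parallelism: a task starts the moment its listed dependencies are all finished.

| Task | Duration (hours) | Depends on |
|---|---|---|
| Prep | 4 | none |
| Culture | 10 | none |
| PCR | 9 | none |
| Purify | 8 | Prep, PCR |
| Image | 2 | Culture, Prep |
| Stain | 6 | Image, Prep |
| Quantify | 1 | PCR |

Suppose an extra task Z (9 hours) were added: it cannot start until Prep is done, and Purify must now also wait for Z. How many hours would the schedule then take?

Originally the schedule takes 18 hours.
With Z inserted, Purify now waits for max(Prep, PCR, Z).
New critical path: Prep→Z→Purify = 4+9+8 = 21 ⇒ 21 hours.

21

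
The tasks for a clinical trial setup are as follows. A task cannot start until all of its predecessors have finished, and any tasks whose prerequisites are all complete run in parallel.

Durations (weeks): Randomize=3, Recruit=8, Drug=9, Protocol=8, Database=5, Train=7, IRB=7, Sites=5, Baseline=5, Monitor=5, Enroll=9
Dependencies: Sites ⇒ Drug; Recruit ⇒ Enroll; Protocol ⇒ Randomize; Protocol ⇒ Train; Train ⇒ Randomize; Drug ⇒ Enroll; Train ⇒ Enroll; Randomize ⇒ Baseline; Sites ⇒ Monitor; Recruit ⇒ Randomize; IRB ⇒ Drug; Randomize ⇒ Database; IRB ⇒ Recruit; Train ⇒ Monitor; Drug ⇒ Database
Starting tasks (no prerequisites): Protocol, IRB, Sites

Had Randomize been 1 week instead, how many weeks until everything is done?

The binding path is IRB→Drug→Enroll = 7+9+9 = 25; finish at 25 weeks.
Randomize has 2 weeks of float (longest path through it is 23).
No other chain overtakes it, so the finish is 25 weeks.

25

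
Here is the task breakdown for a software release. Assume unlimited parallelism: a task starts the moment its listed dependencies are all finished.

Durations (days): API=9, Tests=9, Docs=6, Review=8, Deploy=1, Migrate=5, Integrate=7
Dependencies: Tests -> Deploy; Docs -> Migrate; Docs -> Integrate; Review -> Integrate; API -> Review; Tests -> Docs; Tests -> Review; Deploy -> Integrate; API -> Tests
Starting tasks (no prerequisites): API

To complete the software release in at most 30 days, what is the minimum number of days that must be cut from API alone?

3

Current finish: 33 days; target: 30.
API is on every critical path, so each day cut from API cuts the finish by one (this holds down to a finish of 25).
Need 33 − 30 = 3 days off API → API becomes 6 days, finish becomes 30.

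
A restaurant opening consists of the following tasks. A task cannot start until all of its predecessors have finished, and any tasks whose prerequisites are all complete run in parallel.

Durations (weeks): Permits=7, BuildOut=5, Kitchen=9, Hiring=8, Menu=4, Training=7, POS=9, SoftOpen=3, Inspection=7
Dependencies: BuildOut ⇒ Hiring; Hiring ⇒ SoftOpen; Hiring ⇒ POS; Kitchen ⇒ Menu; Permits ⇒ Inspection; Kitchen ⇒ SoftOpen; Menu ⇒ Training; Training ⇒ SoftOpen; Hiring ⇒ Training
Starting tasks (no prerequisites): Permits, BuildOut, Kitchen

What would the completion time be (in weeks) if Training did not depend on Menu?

23

With the dependency in place, BuildOut→Hiring→Training→SoftOpen = 5+8+7+3 = 23 sets the finish at 23 weeks.
Dropping Menu→Training doesn't change Training's earliest start (13); another predecessor still binds.
After: BuildOut→Hiring→Training→SoftOpen = 5+8+7+3 = 23 → 23 weeks.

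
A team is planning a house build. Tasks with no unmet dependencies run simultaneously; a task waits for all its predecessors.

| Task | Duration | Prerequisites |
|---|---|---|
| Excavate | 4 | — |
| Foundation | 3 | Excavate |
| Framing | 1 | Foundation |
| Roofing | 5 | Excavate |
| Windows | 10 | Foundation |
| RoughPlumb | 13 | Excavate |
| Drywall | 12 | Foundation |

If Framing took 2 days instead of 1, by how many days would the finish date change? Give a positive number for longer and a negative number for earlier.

0

The binding path is Excavate→Foundation→Drywall = 4+3+12 = 19; finish at 19 days.
Framing has 11 days of float (longest path through it is 8).
No other chain overtakes it, so the finish is 19 days.
Change in finish: 19 − 19 = +0 days.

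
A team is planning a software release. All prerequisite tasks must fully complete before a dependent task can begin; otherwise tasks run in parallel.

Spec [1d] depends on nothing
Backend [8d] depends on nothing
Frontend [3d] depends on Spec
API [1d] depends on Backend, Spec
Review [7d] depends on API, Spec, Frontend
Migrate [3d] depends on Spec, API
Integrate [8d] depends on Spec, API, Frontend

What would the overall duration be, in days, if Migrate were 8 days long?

Actual critical path: Backend→API→Integrate = 8+1+8 = 17 ⇒ 17 days.
The longest path through Migrate is only 12 days, so Migrate has float 5.
The binding chain switches to Backend→API→Migrate = 8+1+8 = 17; finish 17 days.

17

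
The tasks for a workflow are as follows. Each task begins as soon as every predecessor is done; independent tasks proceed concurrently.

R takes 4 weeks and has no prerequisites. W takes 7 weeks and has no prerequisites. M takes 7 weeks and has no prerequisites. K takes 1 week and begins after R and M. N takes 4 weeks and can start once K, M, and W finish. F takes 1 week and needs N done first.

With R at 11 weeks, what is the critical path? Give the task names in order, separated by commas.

Baseline: M→K→N→F = 7+1+4+1 = 13 → 13 weeks.
R has 3 weeks of float (longest path through it is 10).
The binding chain switches to R→K→N→F = 11+1+4+1 = 17; finish 17 weeks.

R, K, N, F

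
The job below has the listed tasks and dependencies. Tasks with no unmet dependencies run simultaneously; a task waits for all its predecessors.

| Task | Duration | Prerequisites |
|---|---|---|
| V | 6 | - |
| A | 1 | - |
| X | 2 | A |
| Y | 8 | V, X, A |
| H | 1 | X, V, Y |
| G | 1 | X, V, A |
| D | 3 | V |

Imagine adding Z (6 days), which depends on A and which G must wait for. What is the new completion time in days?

15

Originally the job takes 15 days.
With Z inserted, G now waits for max(X, V, A, Z).
New critical path: V→Y→H = 6+8+1 = 15 ⇒ 15 days.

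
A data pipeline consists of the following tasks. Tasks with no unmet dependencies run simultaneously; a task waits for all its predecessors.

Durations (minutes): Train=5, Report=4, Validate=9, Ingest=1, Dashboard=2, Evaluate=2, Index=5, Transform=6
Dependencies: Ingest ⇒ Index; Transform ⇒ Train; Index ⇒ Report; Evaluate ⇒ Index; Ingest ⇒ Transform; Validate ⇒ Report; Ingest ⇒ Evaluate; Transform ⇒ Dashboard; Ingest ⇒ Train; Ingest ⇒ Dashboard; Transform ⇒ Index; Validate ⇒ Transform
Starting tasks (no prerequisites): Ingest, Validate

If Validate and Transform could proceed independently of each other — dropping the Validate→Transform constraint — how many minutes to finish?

16

With the dependency in place, Validate→Transform→Index→Report = 9+6+5+4 = 24 sets the finish at 24 minutes.
Without Validate→Transform, Transform's earliest start moves from 9 to 1.
After: Ingest→Transform→Index→Report = 1+6+5+4 = 16 → 16 minutes.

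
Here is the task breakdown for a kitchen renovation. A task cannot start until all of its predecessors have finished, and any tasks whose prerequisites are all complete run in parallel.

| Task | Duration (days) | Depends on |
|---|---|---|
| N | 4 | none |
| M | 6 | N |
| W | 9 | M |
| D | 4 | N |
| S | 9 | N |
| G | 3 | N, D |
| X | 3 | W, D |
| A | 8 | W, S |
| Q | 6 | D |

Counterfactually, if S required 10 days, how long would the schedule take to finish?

The binding path is N→M→W→A = 4+6+9+8 = 27; finish at 27 days.
S is off the critical path — its longest chain is 21 days, giving 6 of slack.
That remains the longest chain; total 27 days.

27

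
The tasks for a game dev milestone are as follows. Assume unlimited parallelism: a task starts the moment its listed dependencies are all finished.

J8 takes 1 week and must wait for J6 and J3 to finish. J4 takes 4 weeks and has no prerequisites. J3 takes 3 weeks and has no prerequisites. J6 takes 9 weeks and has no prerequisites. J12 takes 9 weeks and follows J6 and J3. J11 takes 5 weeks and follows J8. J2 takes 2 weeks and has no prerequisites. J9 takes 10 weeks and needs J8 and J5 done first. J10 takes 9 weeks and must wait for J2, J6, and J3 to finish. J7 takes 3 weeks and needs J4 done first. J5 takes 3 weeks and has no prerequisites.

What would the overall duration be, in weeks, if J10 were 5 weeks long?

20

Baseline: J6→J8→J9 = 9+1+10 = 20 → 20 weeks.
J10 is off the critical path — its longest chain is 18 weeks, giving 2 of slack.
The critical path is still J6→J8→J9; finish is now 20 weeks.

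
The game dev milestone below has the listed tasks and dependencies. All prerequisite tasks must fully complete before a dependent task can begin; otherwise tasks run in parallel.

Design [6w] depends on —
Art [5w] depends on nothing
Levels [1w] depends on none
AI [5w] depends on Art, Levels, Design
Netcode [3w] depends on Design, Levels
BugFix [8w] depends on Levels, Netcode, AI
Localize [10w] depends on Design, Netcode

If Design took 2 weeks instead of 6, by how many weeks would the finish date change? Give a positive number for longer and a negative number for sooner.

Actual critical path: Design→AI→BugFix = 6+5+8 = 19 ⇒ 19 weeks.
Design is on the critical path; changing it to 2 makes that path 15 weeks.
Now Art→AI→BugFix = 5+5+8 = 18 is longest, so the finish becomes 18 weeks.
Change in finish: 18 − 19 = -1 weeks.

-1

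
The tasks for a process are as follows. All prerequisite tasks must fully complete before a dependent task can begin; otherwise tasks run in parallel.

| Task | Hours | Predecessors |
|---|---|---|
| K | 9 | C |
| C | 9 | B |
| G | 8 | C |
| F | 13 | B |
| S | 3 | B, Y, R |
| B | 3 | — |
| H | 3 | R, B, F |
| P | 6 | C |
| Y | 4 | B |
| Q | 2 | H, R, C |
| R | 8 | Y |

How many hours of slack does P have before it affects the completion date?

3

B→C→K = 3+9+9 = 21 sets the makespan at 21 hours.
Longest path through P: 18 hours (earliest finish 18, latest finish 21).
So P can slip 21 − 18 = 3 hours.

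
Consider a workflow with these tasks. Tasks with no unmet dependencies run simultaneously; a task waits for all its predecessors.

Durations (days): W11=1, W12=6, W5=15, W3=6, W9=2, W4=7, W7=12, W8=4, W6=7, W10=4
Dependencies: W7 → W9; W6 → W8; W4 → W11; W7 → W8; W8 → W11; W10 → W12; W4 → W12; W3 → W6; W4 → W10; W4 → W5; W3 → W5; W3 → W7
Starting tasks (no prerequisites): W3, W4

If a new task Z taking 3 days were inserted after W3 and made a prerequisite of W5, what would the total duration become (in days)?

Originally the job takes 23 days.
With Z inserted, W5 now waits for max(W4, W3, Z).
New critical path: W3→Z→W5 = 6+3+15 = 24 ⇒ 24 days.

24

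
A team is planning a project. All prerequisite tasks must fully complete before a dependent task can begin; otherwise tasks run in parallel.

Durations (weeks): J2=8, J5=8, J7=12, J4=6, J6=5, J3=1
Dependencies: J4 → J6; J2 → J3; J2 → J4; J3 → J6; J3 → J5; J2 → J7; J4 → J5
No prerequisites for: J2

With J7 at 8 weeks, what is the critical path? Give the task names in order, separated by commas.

J2, J4, J5

Actual critical path: J2→J4→J5 = 8+6+8 = 22 ⇒ 22 weeks.
J7 is off the critical path — its longest chain is 20 weeks, giving 2 of slack.
No other chain overtakes it, so the finish is 22 weeks.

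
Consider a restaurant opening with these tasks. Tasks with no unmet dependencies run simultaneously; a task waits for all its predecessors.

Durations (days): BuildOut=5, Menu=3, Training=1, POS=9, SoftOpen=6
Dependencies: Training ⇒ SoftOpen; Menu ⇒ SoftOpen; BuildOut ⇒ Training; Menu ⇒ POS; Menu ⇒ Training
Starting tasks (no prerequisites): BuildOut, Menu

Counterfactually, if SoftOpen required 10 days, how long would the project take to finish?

As given, the longest chain is BuildOut→Training→SoftOpen = 5+1+6 = 12, so the finish is 12 days.
SoftOpen lies on that path, so at 10 days the path becomes 16 days.
That remains the longest chain; total 16 days.

16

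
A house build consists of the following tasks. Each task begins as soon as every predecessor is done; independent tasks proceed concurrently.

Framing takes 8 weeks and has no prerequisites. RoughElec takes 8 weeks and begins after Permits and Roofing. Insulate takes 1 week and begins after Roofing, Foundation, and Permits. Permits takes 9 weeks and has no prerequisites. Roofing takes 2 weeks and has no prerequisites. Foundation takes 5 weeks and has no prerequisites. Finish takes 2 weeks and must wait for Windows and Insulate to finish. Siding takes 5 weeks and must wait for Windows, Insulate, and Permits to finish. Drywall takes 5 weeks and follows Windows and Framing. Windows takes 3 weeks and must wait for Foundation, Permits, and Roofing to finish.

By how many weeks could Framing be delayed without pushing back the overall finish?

Critical path: Permits→Windows→Drywall = 9+3+5 = 17, so the finish is 17 weeks.
Longest path through Framing: 13 weeks (earliest finish 8, latest finish 12).
Slack of Framing = 4 − 0 = 4 weeks.

4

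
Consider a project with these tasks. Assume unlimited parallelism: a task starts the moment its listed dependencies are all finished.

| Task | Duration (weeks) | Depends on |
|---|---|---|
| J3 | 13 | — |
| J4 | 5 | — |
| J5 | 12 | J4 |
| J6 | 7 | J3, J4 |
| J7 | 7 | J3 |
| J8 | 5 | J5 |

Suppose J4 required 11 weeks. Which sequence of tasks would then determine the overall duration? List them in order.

Critical path before the change: J4→J5→J8 = 5+12+5 = 22 giving 22 weeks.
J4 is on the critical path; changing it to 11 makes that path 28 weeks.
No other chain overtakes it, so the finish is 28 weeks.

J4, J5, J8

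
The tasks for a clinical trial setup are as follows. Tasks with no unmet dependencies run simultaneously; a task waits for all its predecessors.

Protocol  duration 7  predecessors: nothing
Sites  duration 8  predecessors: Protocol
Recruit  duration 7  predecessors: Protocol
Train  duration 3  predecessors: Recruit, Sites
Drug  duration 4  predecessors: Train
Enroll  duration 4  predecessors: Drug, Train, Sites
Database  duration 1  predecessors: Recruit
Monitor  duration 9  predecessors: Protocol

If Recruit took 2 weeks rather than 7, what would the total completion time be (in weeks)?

26

Actual critical path: Protocol→Sites→Train→Drug→Enroll = 7+8+3+4+4 = 26 ⇒ 26 weeks.
The longest path through Recruit is only 25 weeks, so Recruit has float 1.
That remains the longest chain; total 26 weeks.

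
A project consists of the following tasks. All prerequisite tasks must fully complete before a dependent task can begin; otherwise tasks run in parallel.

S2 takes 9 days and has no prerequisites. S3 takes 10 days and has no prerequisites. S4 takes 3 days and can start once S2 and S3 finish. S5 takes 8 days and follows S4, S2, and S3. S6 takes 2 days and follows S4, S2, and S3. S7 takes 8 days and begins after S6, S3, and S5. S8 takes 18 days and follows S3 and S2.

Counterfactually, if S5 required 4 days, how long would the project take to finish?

28

As given, the longest chain is S3→S4→S5→S7 = 10+3+8+8 = 29, so the finish is 29 days.
S5 is on the critical path; changing it to 4 makes that path 25 days.
New critical path: S3→S8 = 10+18 = 28 ⇒ 28 days.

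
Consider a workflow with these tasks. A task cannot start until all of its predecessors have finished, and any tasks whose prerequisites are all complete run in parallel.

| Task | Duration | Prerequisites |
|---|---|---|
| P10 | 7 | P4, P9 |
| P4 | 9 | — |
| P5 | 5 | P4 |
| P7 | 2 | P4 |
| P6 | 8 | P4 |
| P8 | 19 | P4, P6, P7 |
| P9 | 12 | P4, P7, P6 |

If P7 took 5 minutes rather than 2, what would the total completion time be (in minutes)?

36

As given, the longest chain is P4→P6→P8 = 9+8+19 = 36, so the finish is 36 minutes.
P7 has 6 minutes of float (longest path through it is 30).
The critical path is still P4→P6→P8; finish is now 36 minutes.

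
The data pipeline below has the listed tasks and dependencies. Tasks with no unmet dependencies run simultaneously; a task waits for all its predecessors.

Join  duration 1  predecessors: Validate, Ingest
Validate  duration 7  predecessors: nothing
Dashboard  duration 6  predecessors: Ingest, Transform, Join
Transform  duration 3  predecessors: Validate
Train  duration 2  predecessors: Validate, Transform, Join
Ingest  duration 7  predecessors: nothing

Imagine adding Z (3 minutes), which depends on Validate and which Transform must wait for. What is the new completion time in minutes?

Originally the project takes 16 minutes.
With Z inserted, Transform now waits for max(Validate, Z).
New critical path: Validate→Z→Transform→Dashboard = 7+3+3+6 = 19 ⇒ 19 minutes.

19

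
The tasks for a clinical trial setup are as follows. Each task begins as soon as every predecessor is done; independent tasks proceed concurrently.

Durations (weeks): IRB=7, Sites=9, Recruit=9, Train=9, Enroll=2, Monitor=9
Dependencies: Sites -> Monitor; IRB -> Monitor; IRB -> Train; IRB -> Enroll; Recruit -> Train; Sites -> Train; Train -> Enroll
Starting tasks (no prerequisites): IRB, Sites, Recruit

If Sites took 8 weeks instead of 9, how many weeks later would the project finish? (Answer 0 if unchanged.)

Critical path before the change: Sites→Train→Enroll = 9+9+2 = 20 giving 20 weeks.
Sites lies on that path, so at 8 weeks the path becomes 19 weeks.
Now Recruit→Train→Enroll = 9+9+2 = 20 is longest, so the finish becomes 20 weeks.
Change in finish: 20 − 20 = +0 weeks.

0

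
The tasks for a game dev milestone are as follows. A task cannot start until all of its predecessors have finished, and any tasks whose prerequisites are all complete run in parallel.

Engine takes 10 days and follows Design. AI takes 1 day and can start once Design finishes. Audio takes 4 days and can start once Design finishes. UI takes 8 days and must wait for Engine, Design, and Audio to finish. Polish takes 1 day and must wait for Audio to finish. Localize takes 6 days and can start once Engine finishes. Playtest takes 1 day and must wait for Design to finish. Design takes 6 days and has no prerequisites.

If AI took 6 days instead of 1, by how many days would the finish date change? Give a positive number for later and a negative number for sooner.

0

As given, the longest chain is Design→Engine→UI = 6+10+8 = 24, so the finish is 24 days.
The longest path through AI is only 7 days, so AI has float 17.
That remains the longest chain; total 24 days.
Change in finish: 24 − 24 = +0 days.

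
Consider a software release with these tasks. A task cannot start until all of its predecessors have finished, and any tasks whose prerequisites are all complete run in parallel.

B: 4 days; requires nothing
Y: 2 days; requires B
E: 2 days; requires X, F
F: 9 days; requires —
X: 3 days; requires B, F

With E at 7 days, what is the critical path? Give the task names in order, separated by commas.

F, X, E

As given, the longest chain is F→X→E = 9+3+2 = 14, so the finish is 14 days.
Since E is critical, the +5 change carries straight to that chain (now 19 days).
The critical path is still F→X→E; finish is now 19 days.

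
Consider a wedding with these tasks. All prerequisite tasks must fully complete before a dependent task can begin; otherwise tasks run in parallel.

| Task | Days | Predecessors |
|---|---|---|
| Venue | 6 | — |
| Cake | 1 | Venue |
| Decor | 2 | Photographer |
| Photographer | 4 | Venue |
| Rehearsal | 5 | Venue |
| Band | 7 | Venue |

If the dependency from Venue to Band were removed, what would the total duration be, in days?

Original critical path: Venue→Band = 6+7 = 13 ⇒ 13 days.
Without Venue→Band, Band's earliest start moves from 6 to 0.
New critical path: Venue→Photographer→Decor = 6+4+2 = 12 ⇒ 12 days.

12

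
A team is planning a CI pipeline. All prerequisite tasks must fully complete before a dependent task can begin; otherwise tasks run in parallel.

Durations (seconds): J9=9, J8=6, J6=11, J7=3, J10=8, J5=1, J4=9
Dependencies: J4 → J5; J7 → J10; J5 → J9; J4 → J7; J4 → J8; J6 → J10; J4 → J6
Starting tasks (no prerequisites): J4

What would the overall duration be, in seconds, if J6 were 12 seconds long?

Critical path before the change: J4→J6→J10 = 9+11+8 = 28 giving 28 seconds.
Since J6 is critical, the +1 change carries straight to that chain (now 29 seconds).
That remains the longest chain; total 29 seconds.

29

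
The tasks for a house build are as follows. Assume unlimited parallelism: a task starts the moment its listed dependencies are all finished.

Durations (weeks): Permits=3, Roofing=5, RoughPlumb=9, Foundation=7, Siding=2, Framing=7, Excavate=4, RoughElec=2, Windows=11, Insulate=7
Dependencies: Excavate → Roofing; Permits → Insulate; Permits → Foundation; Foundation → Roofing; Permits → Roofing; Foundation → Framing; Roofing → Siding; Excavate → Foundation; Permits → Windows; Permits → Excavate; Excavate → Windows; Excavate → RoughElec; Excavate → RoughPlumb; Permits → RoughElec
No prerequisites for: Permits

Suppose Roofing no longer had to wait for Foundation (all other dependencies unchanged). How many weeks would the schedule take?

Before: longest chain Permits→Excavate→Foundation→Framing = 3+4+7+7 = 21, finish 21.
Without Foundation→Roofing, Roofing's earliest start moves from 14 to 7.
New critical path: Permits→Excavate→Foundation→Framing = 3+4+7+7 = 21 ⇒ 21 weeks.

21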